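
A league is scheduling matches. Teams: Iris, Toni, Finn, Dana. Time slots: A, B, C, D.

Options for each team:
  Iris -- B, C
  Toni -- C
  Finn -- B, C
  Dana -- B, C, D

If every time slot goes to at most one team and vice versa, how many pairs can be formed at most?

One maximum matching: Iris→B, Toni→C, Dana→D.
The set {Iris, Toni, Finn} has only 2 neighbours ({B, C}), so by Hall's theorem at most 3 of the 4 teams can be matched.

3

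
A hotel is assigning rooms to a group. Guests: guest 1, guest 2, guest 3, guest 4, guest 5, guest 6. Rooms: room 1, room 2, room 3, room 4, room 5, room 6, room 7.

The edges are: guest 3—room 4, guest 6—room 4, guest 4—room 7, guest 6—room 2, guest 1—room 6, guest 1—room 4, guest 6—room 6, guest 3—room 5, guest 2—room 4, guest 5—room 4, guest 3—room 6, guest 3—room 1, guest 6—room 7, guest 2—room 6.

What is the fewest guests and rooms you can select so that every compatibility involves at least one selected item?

{guest 3, guest 4, guest 6, room 4, room 6} is a vertex cover of size 5: every edge has an endpoint in this set.
No smaller cover exists because guest 1–room 6, guest 2–room 4, guest 3–room 1, guest 4–room 7, guest 6–room 2 is a matching of size 5, and a cover must include an endpoint of each of these disjoint edges (König's theorem).

5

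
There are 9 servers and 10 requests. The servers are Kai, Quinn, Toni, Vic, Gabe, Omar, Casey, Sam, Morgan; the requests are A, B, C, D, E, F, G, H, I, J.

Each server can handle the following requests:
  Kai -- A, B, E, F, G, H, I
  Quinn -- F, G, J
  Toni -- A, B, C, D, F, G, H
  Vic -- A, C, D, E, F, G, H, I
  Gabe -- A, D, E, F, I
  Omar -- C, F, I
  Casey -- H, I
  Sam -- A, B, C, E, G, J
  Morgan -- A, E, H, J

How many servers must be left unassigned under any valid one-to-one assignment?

0

A valid assignment of size 9: Kai–G, Quinn–J, Toni–H, Vic–F, Gabe–A, Omar–C, Casey–I, Sam–B, Morgan–E.
This saturates every server, so 9 is the maximum.
That matches 9 of the 9, leaving 0 unmatched; no matching can do better.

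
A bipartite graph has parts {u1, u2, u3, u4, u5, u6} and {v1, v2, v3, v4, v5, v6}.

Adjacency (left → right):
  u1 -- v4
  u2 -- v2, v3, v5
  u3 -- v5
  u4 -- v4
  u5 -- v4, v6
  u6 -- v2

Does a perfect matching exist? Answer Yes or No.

The set {u1, u4} has only 1 neighbour ({v4}), so by Hall's theorem at most 5 of the 6 left vertices can be matched.
Hence no matching covers every left vertex.

No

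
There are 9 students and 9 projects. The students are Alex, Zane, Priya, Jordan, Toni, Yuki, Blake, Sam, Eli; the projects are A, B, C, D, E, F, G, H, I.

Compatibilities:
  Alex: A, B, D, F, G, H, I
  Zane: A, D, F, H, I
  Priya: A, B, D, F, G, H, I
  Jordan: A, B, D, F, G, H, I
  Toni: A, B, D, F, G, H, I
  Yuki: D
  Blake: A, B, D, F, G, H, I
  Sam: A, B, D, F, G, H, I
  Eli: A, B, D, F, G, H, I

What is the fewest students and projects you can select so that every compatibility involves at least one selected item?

7

The 7 edges Alex–F, Zane–I, Priya–B, Jordan–H, Toni–A, Yuki–D, Blake–G form a matching, so any vertex cover needs at least 7 vertices (one per matched edge).
Conversely {A, B, D, F, G, H, I} meets every edge and has exactly 7 vertices, so 7 is optimal.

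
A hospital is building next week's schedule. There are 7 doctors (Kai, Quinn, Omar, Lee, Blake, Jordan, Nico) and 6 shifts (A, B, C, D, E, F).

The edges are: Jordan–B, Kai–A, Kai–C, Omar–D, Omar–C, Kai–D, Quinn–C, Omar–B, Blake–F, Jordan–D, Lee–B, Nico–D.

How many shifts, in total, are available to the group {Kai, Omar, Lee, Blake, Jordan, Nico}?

The union of neighbours of {Kai, Omar, Lee, Blake, Jordan, Nico} is {A, B, C, D, F}, which has 5 elements.
Since |N(S)| = 5 < |S| = 6, Hall's condition fails for this subset.

5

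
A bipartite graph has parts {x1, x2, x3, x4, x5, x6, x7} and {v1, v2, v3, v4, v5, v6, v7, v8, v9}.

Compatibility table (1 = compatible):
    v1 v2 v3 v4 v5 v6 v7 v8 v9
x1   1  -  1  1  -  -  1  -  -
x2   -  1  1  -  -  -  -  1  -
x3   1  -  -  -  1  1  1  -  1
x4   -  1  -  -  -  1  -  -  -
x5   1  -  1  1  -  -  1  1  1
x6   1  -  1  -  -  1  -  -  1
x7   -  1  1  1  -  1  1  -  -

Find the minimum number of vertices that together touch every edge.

7

A maximum matching has 7 edges (e.g. x1–v7, x2–v2, x3–v9, x4–v6, x5–v4, x6–v1, x7–v3).
By König's theorem the minimum vertex cover has the same size. One such cover is {x1, x2, x3, x4, x5, x6, x7}.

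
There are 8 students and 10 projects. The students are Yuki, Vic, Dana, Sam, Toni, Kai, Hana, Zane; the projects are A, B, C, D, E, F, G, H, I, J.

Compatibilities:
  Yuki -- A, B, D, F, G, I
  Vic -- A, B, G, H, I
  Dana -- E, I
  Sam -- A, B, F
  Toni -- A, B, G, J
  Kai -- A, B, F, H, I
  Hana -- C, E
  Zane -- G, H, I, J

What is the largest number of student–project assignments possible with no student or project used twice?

For example, pair Yuki–G, Vic–H, Dana–I, Sam–F, Toni–B, Kai–A, Hana–E, Zane–J.
This saturates every student, so 8 is the maximum.

8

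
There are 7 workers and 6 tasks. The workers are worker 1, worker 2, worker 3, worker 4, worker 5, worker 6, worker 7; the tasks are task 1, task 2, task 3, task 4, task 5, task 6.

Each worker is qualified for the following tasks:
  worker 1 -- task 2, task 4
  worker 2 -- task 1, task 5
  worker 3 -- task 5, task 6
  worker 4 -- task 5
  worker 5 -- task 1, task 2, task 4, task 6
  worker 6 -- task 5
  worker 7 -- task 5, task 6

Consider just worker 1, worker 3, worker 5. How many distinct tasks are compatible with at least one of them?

The union of neighbours of {worker 1, worker 3, worker 5} is {task 1, task 2, task 4, task 5, task 6}, which has 5 elements.
Since |N(S)| = 5 ≥ |S| = 3, Hall's condition holds for this subset.

5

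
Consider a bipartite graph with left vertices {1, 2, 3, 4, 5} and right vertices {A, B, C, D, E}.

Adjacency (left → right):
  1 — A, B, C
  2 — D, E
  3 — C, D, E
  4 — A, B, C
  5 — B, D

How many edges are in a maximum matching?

For example, pair 1→A, 2→D, 3→E, 4→C, 5→B.
This saturates every left vertex, so 5 is the maximum.

5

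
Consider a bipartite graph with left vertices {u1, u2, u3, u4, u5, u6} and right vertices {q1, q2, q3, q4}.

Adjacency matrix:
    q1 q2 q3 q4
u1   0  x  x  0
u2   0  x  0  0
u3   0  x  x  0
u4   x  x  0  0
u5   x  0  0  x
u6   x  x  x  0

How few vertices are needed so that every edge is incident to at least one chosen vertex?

4

A maximum matching has 4 edges (e.g. u1–q3, u2–q2, u4–q1, u5–q4).
By König's theorem the minimum vertex cover has the same size. One such cover is {u5, q1, q2, q3}.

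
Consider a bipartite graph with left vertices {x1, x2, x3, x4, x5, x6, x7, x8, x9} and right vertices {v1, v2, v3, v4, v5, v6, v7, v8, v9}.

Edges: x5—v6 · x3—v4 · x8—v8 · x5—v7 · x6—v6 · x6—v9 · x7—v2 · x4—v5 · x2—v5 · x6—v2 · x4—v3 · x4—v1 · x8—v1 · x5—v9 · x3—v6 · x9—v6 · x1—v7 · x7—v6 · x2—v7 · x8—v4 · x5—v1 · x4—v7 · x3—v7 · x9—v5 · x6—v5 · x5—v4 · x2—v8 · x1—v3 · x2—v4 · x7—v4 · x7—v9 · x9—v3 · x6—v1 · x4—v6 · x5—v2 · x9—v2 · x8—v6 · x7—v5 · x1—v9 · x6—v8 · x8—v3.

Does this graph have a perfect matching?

Yes

A valid assignment of size 9: x1–v9, x2–v8, x3–v7, x4–v3, x5–v4, x6–v6, x7–v5, x8–v1, x9–v2.
All 9 left vertices are covered.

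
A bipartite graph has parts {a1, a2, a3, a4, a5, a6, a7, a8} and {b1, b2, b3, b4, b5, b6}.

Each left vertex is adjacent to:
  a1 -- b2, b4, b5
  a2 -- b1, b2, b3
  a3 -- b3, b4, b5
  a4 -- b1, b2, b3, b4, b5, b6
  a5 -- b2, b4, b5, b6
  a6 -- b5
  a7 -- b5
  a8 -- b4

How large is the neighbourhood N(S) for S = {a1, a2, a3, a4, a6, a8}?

The union of neighbours of {a1, a2, a3, a4, a6, a8} is {b1, b2, b3, b4, b5, b6}, which has 6 elements.
Since |N(S)| = 6 ≥ |S| = 6, Hall's condition holds for this subset.

6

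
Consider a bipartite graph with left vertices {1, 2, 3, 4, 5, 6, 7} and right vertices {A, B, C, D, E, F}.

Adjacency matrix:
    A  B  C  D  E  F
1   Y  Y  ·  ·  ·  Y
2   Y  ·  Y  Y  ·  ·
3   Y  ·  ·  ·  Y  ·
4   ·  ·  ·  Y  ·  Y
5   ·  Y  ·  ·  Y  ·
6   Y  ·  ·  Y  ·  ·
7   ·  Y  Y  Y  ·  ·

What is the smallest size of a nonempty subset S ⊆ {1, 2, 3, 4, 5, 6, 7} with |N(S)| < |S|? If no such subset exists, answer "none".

7

Take S = {1, 2, 3, 4, 5, 6, 7}. Its neighbourhood is {A, B, C, D, E, F}, so |N(S)| = 6 < |S| = 7.
Every subset of size less than 7 has at least as many neighbours as members, so 7 is the minimum.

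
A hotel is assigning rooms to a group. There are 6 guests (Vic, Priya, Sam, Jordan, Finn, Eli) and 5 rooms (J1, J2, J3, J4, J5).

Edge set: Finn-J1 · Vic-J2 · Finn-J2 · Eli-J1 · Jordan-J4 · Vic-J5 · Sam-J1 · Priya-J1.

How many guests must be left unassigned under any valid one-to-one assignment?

A valid assignment of size 4: Vic-J5, Priya-J1, Jordan-J4, Finn-J2.
The set {Priya, Sam, Eli} has only 1 neighbour ({J1}), so by Hall's theorem at most 4 of the 6 guests can be matched.
That matches 4 of the 6, leaving 2 unmatched; no matching can do better.

2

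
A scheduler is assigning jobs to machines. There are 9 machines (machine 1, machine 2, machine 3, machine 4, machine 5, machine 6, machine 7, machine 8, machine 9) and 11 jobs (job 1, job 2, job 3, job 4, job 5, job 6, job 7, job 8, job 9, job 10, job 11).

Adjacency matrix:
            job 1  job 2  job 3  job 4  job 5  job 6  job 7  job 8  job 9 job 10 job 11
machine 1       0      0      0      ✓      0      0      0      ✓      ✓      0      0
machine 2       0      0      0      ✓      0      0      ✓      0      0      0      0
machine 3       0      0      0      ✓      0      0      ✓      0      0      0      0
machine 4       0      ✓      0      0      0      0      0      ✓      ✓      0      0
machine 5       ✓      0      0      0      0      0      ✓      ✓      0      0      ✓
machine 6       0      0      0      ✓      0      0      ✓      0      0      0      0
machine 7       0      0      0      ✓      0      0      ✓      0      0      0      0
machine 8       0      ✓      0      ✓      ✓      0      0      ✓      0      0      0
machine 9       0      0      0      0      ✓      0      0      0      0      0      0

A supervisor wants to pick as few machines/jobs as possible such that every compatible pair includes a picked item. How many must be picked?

7

{machine 1, machine 4, machine 5, machine 8, machine 9, job 4, job 7} is a vertex cover of size 7: every edge has an endpoint in this set.
No smaller cover exists because machine 1–job 8, machine 2–job 7, machine 3–job 4, machine 4–job 9, machine 5–job 1, machine 8–job 2, machine 9–job 5 is a matching of size 7, and a cover must include an endpoint of each of these disjoint edges (König's theorem).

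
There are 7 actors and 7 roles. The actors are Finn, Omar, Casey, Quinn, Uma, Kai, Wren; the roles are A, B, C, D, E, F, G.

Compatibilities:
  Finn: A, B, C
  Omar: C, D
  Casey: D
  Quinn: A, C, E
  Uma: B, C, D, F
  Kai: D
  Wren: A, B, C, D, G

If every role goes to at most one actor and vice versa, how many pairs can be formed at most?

One maximum matching: Finn–A, Omar–C, Casey–D, Quinn–E, Uma–B, Wren–G.
The set {Casey, Kai} has only 1 neighbour ({D}), so by Hall's theorem at most 6 of the 7 actors can be matched.

6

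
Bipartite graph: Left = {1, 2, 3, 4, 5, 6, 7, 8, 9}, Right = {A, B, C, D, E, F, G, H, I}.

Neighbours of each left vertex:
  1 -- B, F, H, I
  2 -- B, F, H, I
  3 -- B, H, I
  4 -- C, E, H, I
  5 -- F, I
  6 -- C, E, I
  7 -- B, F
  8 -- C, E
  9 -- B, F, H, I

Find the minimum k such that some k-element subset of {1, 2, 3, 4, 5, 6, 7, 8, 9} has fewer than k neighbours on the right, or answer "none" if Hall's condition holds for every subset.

5

Take S = {1, 2, 3, 5, 7}. Its neighbourhood is {B, F, H, I}, so |N(S)| = 4 < |S| = 5.
Every subset of size less than 5 has at least as many neighbours as members, so 5 is the minimum.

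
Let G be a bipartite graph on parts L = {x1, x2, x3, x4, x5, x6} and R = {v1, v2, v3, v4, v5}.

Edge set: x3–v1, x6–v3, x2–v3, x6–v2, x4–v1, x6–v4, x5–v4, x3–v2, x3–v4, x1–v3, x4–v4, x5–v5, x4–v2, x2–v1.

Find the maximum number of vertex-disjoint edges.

5

A valid assignment of size 5: x1-v3, x2-v1, x3-v4, x4-v2, x5-v5.
The set {x1, x2, x3, x4, x6} has only 4 neighbours ({v1, v2, v3, v4}), so by Hall's theorem at most 5 of the 6 left vertices can be matched.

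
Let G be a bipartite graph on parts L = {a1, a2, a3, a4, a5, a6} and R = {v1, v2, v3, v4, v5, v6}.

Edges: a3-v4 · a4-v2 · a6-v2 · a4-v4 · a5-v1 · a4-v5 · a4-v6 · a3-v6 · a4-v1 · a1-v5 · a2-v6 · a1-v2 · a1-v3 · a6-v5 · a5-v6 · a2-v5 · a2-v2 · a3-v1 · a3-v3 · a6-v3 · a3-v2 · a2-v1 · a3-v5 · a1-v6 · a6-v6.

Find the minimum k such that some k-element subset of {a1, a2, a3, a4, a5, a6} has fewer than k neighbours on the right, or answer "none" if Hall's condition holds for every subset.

none

A matching saturating every left vertex exists, for instance a1→v6, a2→v5, a3→v3, a4→v4, a5→v1, a6→v2.
By Hall's marriage theorem, this means |N(S)| ≥ |S| for every subset S, so no violating subset exists.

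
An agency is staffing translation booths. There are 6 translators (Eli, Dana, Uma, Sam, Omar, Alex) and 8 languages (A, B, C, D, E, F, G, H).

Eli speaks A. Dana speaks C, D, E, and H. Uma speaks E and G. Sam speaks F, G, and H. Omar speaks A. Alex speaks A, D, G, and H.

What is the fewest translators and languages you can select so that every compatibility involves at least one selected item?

5

A maximum matching has 5 edges (e.g. Eli–A, Dana–C, Uma–E, Sam–F, Alex–G).
By König's theorem the minimum vertex cover has the same size. One such cover is {Dana, Uma, Sam, Alex, A}.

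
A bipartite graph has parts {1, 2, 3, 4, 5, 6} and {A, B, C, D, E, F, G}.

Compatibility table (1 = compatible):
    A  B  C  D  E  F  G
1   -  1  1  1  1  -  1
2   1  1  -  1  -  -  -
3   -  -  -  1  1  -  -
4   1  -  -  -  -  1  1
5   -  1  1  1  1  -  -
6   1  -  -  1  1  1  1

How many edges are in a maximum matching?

One maximum matching: 1→E, 2→B, 3→D, 4→F, 5→C, 6→G.
All 6 left vertices are matched, so no larger matching exists.

6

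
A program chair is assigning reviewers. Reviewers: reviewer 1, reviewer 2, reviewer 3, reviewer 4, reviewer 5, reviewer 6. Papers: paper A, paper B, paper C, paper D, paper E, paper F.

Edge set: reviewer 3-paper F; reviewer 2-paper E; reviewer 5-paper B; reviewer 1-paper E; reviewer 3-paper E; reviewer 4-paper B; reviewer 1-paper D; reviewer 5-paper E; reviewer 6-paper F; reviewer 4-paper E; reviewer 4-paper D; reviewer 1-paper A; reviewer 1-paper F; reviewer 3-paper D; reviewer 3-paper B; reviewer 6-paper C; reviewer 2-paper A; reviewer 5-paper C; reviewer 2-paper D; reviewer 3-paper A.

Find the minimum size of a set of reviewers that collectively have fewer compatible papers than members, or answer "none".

A matching saturating every reviewer exists, for instance reviewer 1→paper F, reviewer 2→paper A, reviewer 3→paper B, reviewer 4→paper D, reviewer 5→paper E, reviewer 6→paper C.
By Hall's marriage theorem, this means |N(S)| ≥ |S| for every subset S, so no violating subset exists.

none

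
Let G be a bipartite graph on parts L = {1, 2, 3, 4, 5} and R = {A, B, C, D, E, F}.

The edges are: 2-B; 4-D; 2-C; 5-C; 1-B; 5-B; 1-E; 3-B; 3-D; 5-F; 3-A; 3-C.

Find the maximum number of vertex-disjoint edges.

For example, pair 1-E, 2-C, 3-A, 4-D, 5-B.
This saturates every left vertex, so 5 is the maximum.

5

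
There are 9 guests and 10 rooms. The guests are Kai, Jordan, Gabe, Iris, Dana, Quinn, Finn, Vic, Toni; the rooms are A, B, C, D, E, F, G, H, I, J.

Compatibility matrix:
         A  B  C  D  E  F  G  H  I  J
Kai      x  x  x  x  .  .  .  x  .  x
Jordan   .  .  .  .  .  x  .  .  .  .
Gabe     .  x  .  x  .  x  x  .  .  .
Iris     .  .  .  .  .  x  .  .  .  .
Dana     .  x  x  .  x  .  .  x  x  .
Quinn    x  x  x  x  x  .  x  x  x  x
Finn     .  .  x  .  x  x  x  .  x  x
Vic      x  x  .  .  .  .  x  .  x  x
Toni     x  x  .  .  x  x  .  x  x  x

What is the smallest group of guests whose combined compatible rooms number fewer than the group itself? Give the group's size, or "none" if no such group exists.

Take S = {Jordan, Iris}. Its neighbourhood is {F}, so |N(S)| = 1 < |S| = 2.
No single vertex violates Hall's condition since each has at least one neighbour, so 2 is the minimum.

2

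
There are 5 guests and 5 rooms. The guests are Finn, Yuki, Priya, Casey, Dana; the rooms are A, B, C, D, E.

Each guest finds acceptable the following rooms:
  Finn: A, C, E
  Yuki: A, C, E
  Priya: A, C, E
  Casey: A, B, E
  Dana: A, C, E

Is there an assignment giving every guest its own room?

No

The set {Finn, Yuki, Priya, Dana} has only 3 neighbours ({A, C, E}), so by Hall's theorem at most 4 of the 5 guests can be matched.
Hence no matching covers every guest.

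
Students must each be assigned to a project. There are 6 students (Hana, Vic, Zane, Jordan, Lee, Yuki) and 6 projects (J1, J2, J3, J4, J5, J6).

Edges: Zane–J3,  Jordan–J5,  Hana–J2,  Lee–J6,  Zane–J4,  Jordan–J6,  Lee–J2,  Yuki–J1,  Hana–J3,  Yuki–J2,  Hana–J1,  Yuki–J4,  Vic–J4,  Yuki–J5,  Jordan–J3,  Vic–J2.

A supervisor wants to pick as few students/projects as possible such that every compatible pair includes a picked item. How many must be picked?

6

The 6 edges Hana–J1, Vic–J2, Zane–J4, Jordan–J3, Lee–J6, Yuki–J5 form a matching, so any vertex cover needs at least 6 vertices (one per matched edge).
Conversely {Hana, Vic, Zane, Jordan, Lee, Yuki} meets every edge and has exactly 6 vertices, so 6 is optimal.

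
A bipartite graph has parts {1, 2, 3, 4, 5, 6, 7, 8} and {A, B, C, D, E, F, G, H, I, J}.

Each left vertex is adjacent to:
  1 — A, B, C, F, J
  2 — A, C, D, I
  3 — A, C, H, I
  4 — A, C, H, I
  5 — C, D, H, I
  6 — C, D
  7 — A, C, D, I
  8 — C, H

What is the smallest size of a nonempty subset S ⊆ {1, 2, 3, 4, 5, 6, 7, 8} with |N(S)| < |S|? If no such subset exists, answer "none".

6

Take S = {2, 3, 4, 5, 6, 7}. Its neighbourhood is {A, C, D, H, I}, so |N(S)| = 5 < |S| = 6.
Every subset of size less than 6 has at least as many neighbours as members, so 6 is the minimum.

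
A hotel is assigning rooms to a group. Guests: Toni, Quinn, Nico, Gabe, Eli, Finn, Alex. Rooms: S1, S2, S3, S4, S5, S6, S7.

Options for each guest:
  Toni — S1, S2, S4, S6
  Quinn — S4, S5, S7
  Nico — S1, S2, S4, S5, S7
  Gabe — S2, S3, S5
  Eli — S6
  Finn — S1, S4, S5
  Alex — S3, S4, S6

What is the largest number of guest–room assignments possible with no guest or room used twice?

One maximum matching: Toni→S2, Quinn→S5, Nico→S7, Gabe→S3, Eli→S6, Finn→S1, Alex→S4.
All 7 guests are matched, so no larger matching exists.

7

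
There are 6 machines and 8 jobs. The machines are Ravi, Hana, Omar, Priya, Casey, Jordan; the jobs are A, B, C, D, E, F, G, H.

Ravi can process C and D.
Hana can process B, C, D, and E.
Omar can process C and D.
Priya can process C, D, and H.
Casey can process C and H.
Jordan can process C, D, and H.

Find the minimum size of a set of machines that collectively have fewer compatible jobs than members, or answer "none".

4

Take S = {Ravi, Omar, Priya, Casey}. Its neighbourhood is {C, D, H}, so |N(S)| = 3 < |S| = 4.
Every subset of size less than 4 has at least as many neighbours as members, so 4 is the minimum.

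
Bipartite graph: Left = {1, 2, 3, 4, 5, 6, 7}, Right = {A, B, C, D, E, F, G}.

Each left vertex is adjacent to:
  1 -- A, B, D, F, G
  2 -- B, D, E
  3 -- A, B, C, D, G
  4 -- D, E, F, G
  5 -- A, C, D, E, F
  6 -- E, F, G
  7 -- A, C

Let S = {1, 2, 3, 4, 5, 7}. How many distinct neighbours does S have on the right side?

7

The union of neighbours of {1, 2, 3, 4, 5, 7} is {A, B, C, D, E, F, G}, which has 7 elements.
Since |N(S)| = 7 ≥ |S| = 6, Hall's condition holds for this subset.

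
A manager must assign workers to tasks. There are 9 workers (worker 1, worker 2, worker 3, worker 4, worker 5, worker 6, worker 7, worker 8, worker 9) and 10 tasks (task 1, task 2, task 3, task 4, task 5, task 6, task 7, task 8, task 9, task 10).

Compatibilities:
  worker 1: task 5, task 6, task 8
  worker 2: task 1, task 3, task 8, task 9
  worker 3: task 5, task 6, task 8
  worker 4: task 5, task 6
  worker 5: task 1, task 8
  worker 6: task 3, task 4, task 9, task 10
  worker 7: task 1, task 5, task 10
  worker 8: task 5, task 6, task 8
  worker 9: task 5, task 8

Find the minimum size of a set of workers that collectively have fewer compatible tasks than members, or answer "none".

Take S = {worker 1, worker 3, worker 4, worker 8}. Its neighbourhood is {task 5, task 6, task 8}, so |N(S)| = 3 < |S| = 4.
Every subset of size less than 4 has at least as many neighbours as members, so 4 is the minimum.

4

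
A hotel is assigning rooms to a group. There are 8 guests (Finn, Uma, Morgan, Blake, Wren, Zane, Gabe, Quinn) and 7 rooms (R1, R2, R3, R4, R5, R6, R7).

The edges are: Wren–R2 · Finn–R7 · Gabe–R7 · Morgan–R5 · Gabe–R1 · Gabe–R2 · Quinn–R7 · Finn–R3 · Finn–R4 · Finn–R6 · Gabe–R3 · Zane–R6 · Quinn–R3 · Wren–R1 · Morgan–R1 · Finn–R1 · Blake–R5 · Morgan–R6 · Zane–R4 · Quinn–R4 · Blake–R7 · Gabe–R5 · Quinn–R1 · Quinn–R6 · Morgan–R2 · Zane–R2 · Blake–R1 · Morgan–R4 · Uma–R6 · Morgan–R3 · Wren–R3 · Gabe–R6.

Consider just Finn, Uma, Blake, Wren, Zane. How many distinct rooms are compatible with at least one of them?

The union of neighbours of {Finn, Uma, Blake, Wren, Zane} is {R1, R2, R3, R4, R5, R6, R7}, which has 7 elements.
Since |N(S)| = 7 ≥ |S| = 5, Hall's condition holds for this subset.

7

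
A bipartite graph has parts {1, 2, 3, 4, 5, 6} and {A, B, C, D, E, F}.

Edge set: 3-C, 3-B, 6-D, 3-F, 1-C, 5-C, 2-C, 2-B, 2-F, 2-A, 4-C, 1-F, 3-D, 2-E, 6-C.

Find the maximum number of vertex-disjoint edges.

One maximum matching: 1-F, 2-A, 3-B, 4-C, 6-D.
The set {4, 5} has only 1 neighbour ({C}), so by Hall's theorem at most 5 of the 6 left vertices can be matched.

5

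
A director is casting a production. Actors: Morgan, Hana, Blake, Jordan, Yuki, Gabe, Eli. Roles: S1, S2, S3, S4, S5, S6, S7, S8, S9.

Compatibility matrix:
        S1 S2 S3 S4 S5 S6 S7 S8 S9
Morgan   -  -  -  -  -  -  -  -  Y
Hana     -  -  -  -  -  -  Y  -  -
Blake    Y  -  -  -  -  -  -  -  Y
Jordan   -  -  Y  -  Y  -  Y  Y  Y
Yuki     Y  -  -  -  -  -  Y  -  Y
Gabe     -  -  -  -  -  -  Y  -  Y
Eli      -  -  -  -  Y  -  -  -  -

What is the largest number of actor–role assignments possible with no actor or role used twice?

One maximum matching: Morgan→S9, Hana→S7, Blake→S1, Jordan→S3, Eli→S5.
The set {Morgan, Hana, Blake, Yuki, Gabe} has only 3 neighbours ({S1, S7, S9}), so by Hall's theorem at most 5 of the 7 actors can be matched.

5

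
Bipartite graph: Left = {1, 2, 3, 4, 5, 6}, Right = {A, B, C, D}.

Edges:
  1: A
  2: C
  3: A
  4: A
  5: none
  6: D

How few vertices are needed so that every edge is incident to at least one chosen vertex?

The 3 edges 1–A, 2–C, 6–D form a matching, so any vertex cover needs at least 3 vertices (one per matched edge).
Conversely {2, 6, A} meets every edge and has exactly 3 vertices, so 3 is optimal.

3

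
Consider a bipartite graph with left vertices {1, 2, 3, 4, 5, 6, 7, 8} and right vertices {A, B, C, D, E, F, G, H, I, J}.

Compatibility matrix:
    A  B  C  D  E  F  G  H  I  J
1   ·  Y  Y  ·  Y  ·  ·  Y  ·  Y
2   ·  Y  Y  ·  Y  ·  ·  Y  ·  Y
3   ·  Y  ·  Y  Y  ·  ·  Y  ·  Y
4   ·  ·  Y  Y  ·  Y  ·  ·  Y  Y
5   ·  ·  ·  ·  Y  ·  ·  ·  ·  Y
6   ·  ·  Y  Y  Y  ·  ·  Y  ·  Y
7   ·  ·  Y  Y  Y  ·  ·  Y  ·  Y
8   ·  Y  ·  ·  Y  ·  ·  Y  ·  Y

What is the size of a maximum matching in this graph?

For example, pair 1-C, 2-B, 3-D, 4-F, 5-E, 6-H, 7-J.
The set {1, 2, 3, 5, 6, 7, 8} has only 6 neighbours ({B, C, D, E, H, J}), so by Hall's theorem at most 7 of the 8 left vertices can be matched.

7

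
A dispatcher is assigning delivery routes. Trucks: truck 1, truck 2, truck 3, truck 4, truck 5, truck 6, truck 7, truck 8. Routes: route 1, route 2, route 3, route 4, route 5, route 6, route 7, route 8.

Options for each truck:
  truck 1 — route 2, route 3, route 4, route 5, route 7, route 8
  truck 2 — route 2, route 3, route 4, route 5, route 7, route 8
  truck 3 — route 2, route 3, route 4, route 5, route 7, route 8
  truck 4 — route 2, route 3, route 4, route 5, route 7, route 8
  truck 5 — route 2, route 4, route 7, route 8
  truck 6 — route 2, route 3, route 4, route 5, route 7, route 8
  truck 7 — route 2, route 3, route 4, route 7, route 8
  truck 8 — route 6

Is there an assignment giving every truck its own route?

The set {truck 1, truck 2, truck 3, truck 4, truck 5, truck 6, truck 7} has only 6 neighbours ({route 2, route 3, route 4, route 5, route 7, route 8}), so by Hall's theorem at most 7 of the 8 trucks can be matched.
Hence no matching covers every truck.

No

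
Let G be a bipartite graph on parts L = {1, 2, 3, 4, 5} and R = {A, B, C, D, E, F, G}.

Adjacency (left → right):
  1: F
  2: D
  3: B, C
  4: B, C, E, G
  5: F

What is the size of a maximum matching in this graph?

4

For example, pair 1→F, 2→D, 3→C, 4→B.
The set {1, 5} has only 1 neighbour ({F}), so by Hall's theorem at most 4 of the 5 left vertices can be matched.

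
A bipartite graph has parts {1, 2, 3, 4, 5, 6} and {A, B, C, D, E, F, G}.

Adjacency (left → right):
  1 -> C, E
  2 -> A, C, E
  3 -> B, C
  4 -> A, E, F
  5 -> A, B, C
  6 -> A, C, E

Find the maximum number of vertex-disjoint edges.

5

For example, pair 1–E, 2–A, 3–C, 4–F, 5–B.
The set {1, 2, 3, 5, 6} has only 4 neighbours ({A, B, C, E}), so by Hall's theorem at most 5 of the 6 left vertices can be matched.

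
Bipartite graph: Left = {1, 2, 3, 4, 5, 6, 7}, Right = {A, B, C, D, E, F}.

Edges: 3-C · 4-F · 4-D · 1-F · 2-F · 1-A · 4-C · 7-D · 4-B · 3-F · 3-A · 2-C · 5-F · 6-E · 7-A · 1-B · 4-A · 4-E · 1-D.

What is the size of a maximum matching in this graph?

6

A valid assignment of size 6: 1-D, 2-C, 3-A, 4-B, 5-F, 6-E.
The set {1, 2, 3, 4, 5, 6, 7} has only 6 neighbours ({A, B, C, D, E, F}), so by Hall's theorem at most 6 of the 7 left vertices can be matched.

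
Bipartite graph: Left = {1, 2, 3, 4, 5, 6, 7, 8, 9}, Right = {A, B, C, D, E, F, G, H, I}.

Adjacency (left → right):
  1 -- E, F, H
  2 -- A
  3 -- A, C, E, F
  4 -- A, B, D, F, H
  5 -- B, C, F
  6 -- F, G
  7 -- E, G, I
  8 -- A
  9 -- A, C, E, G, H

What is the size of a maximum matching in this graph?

For example, pair 1→E, 2→A, 3→C, 4→H, 5→B, 6→F, 7→I, 9→G.
The set {2, 8} has only 1 neighbour ({A}), so by Hall's theorem at most 8 of the 9 left vertices can be matched.

8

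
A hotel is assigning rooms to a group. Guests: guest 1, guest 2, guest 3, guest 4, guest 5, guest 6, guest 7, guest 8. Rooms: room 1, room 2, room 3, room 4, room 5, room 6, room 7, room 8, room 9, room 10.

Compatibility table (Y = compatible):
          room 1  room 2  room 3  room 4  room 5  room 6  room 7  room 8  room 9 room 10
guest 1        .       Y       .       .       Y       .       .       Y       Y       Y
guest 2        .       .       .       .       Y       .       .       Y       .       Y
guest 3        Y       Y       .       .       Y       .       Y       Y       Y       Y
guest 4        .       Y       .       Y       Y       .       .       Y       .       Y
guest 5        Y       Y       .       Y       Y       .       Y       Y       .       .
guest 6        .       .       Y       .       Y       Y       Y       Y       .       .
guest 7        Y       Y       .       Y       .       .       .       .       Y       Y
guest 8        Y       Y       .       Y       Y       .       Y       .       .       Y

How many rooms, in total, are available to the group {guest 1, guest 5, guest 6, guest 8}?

The union of neighbours of {guest 1, guest 5, guest 6, guest 8} is {room 1, room 2, room 3, room 4, room 5, room 6, room 7, room 8, room 9, room 10}, which has 10 elements.
Since |N(S)| = 10 ≥ |S| = 4, Hall's condition holds for this subset.

10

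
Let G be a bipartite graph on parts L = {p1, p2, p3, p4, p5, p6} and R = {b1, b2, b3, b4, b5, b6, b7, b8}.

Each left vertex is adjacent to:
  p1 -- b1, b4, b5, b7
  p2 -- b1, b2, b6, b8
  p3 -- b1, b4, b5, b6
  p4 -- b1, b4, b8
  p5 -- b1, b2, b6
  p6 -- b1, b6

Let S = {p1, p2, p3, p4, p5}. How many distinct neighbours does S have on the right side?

7

The union of neighbours of {p1, p2, p3, p4, p5} is {b1, b2, b4, b5, b6, b7, b8}, which has 7 elements.
Since |N(S)| = 7 ≥ |S| = 5, Hall's condition holds for this subset.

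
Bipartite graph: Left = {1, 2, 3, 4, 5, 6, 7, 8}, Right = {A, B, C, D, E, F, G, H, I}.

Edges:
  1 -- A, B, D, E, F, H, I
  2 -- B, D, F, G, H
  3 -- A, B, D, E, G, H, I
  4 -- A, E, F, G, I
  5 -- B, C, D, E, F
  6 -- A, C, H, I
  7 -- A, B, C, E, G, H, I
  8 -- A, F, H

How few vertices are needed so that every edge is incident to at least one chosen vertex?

The 8 edges 1–H, 2–B, 3–E, 4–G, 5–D, 6–I, 7–A, 8–F form a matching, so any vertex cover needs at least 8 vertices (one per matched edge).
Conversely {1, 2, 3, 4, 5, 6, 7, 8} meets every edge and has exactly 8 vertices, so 8 is optimal.

8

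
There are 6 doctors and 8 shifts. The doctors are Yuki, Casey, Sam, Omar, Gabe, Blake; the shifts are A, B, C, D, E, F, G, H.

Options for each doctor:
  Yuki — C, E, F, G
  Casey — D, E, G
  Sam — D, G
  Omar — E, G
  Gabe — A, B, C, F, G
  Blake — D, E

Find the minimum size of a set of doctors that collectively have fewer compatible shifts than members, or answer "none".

Take S = {Casey, Sam, Omar, Blake}. Its neighbourhood is {D, E, G}, so |N(S)| = 3 < |S| = 4.
Every subset of size less than 4 has at least as many neighbours as members, so 4 is the minimum.

4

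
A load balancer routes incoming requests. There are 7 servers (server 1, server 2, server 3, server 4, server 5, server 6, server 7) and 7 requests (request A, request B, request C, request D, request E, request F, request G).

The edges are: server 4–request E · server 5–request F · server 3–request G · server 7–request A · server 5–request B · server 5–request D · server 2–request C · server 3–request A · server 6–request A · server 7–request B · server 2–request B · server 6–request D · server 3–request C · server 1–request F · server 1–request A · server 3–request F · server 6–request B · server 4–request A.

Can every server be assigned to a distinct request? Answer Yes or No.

A valid assignment of size 7: server 1–request F, server 2–request C, server 3–request G, server 4–request E, server 5–request D, server 6–request B, server 7–request A.
All 7 servers are covered.

Yes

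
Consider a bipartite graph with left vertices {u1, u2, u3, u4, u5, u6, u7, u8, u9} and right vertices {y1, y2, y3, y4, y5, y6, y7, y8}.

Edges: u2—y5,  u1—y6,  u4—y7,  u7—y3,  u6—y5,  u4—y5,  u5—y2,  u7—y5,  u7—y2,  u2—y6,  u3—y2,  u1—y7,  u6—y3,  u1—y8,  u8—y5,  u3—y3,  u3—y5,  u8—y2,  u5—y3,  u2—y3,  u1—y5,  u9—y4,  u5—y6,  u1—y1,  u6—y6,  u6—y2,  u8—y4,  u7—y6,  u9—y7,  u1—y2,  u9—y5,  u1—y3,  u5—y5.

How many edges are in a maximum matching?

7

For example, pair u1–y1, u2–y6, u3–y5, u4–y7, u5–y2, u6–y3, u8–y4.
The set {u2, u3, u4, u5, u6, u7, u8, u9} has only 6 neighbours ({y2, y3, y4, y5, y6, y7}), so by Hall's theorem at most 7 of the 9 left vertices can be matched.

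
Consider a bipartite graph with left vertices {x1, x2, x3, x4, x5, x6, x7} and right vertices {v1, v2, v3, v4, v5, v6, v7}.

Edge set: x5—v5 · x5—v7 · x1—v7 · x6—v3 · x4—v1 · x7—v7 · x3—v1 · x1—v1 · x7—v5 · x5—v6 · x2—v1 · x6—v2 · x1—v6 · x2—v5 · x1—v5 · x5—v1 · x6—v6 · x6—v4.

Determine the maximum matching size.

5

For example, pair x1-v7, x2-v5, x3-v1, x5-v6, x6-v2.
The set {x1, x2, x3, x4, x5, x7} has only 4 neighbours ({v1, v5, v6, v7}), so by Hall's theorem at most 5 of the 7 left vertices can be matched.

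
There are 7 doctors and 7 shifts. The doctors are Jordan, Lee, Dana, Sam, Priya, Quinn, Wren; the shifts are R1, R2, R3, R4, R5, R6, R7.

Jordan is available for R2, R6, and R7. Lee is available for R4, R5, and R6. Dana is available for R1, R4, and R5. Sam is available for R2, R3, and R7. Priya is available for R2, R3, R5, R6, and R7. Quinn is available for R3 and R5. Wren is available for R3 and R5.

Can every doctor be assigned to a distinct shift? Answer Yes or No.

Yes

One maximum matching: Jordan→R6, Lee→R4, Dana→R1, Sam→R7, Priya→R2, Quinn→R3, Wren→R5.
Every doctor is matched, so this is a perfect matching.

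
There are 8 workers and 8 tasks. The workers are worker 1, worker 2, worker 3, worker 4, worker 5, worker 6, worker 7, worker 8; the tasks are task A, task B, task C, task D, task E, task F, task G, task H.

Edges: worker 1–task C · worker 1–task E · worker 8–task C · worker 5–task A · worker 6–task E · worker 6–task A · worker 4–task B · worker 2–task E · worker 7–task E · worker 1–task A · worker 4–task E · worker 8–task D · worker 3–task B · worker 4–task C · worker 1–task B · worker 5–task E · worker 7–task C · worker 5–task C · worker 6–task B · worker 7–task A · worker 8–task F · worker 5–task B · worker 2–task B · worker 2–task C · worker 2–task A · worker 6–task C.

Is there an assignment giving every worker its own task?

The set {worker 1, worker 2, worker 3, worker 4, worker 5, worker 6, worker 7} has only 4 neighbours ({task A, task B, task C, task E}), so by Hall's theorem at most 5 of the 8 workers can be matched.
Hence no matching covers every worker.

No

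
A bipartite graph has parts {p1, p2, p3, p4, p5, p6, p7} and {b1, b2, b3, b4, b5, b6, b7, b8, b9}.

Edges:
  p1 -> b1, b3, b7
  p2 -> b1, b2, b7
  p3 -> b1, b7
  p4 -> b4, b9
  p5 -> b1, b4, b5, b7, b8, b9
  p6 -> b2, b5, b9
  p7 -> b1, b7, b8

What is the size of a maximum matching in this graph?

A valid assignment of size 7: p1-b3, p2-b2, p3-b1, p4-b4, p5-b7, p6-b5, p7-b8.
All 7 left vertices are matched, so no larger matching exists.

7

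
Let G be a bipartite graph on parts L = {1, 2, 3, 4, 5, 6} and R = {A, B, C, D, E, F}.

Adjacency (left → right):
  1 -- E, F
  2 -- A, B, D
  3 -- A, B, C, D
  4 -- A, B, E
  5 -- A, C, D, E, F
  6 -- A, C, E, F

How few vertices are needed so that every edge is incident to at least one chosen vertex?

6

A maximum matching has 6 edges (e.g. 1–F, 2–D, 3–C, 4–B, 5–A, 6–E).
By König's theorem the minimum vertex cover has the same size. One such cover is {1, 2, 3, 4, 5, 6}.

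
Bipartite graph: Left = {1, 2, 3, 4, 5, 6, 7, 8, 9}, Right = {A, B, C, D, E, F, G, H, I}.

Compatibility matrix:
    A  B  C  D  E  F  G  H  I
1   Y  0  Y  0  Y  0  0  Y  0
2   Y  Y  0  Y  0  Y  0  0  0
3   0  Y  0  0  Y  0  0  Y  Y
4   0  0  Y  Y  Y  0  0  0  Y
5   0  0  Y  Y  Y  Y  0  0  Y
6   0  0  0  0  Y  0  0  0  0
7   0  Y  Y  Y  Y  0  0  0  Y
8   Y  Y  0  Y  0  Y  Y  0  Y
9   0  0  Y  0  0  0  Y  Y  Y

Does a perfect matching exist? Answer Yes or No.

Yes

One maximum matching: 1-A, 2-B, 3-H, 4-D, 5-F, 6-E, 7-I, 8-G, 9-C.
Every left vertex is matched, so this is a perfect matching.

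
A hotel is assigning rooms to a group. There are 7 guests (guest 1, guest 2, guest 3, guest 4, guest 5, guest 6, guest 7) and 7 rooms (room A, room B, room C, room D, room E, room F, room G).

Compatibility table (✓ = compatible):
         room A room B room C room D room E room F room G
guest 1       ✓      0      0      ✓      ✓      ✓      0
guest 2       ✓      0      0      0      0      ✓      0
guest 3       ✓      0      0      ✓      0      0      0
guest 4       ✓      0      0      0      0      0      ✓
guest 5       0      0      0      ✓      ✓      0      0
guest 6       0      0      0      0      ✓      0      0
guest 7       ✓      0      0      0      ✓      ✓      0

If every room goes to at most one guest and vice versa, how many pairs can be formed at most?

A valid assignment of size 5: guest 1-room F, guest 2-room A, guest 3-room D, guest 4-room G, guest 5-room E.
The set {guest 1, guest 2, guest 3, guest 5, guest 6, guest 7} has only 4 neighbours ({room A, room D, room E, room F}), so by Hall's theorem at most 5 of the 7 guests can be matched.

5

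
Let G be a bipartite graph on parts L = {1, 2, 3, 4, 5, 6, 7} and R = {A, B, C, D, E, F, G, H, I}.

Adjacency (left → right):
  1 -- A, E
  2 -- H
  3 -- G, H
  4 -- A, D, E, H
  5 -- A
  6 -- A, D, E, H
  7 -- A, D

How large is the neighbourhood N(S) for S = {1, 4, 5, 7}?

4

The union of neighbours of {1, 4, 5, 7} is {A, D, E, H}, which has 4 elements.
Since |N(S)| = 4 ≥ |S| = 4, Hall's condition holds for this subset.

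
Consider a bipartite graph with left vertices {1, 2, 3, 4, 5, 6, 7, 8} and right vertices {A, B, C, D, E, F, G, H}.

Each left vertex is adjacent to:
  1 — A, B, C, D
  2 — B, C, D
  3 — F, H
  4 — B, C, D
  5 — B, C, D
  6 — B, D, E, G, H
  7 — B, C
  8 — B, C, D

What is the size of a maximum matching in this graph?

6

One maximum matching: 1–A, 2–D, 3–F, 4–C, 5–B, 6–G.
The set {2, 4, 5, 7, 8} has only 3 neighbours ({B, C, D}), so by Hall's theorem at most 6 of the 8 left vertices can be matched.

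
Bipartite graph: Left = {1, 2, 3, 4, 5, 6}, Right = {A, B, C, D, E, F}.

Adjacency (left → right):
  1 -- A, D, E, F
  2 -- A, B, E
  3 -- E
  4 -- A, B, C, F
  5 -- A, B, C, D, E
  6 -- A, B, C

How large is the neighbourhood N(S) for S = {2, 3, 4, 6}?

The union of neighbours of {2, 3, 4, 6} is {A, B, C, E, F}, which has 5 elements.
Since |N(S)| = 5 ≥ |S| = 4, Hall's condition holds for this subset.

5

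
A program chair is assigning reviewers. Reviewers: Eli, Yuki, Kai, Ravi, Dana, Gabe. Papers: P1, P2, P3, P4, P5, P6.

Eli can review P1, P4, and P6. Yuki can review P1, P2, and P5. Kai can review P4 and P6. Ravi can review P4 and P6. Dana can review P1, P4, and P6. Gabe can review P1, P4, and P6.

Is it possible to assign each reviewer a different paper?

No

The set {Eli, Kai, Ravi, Dana, Gabe} has only 3 neighbours ({P1, P4, P6}), so by Hall's theorem at most 4 of the 6 reviewers can be matched.
Hence no matching covers every reviewer.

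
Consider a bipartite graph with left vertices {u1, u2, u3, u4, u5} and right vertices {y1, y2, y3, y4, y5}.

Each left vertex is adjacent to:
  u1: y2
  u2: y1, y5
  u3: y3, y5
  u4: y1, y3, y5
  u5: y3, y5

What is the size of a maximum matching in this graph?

4

One maximum matching: u1-y2, u2-y1, u3-y5, u4-y3.
The set {u2, u3, u4, u5} has only 3 neighbours ({y1, y3, y5}), so by Hall's theorem at most 4 of the 5 left vertices can be matched.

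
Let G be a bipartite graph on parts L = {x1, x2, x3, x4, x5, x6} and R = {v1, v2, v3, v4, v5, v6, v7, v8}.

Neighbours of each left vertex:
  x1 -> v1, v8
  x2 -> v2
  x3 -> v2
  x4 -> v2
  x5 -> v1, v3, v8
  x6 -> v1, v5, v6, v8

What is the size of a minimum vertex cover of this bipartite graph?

4

{x1, x5, x6, v2} is a vertex cover of size 4: every edge has an endpoint in this set.
No smaller cover exists because x1–v8, x2–v2, x5–v1, x6–v6 is a matching of size 4, and a cover must include an endpoint of each of these disjoint edges (König's theorem).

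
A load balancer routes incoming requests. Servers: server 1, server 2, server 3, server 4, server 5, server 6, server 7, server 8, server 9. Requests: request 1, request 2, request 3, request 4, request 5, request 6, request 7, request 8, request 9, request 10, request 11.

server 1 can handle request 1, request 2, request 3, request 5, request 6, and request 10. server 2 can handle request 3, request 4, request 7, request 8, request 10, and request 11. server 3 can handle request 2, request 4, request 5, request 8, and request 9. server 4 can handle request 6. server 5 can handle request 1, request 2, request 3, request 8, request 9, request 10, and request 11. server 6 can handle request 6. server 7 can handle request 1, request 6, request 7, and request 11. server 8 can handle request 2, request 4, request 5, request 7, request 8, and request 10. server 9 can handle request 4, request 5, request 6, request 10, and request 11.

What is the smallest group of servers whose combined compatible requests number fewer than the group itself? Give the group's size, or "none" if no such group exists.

2

Take S = {server 4, server 6}. Its neighbourhood is {request 6}, so |N(S)| = 1 < |S| = 2.
No single vertex violates Hall's condition since each has at least one neighbour, so 2 is the minimum.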